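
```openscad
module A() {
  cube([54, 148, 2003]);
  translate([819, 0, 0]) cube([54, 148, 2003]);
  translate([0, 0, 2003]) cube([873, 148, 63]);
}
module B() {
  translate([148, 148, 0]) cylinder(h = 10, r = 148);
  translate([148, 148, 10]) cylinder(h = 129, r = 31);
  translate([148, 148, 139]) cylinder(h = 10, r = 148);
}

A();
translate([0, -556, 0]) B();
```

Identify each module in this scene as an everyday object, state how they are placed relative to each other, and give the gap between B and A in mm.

The spool's nearest face is 260 mm from the door frame's −y face.

A is a door frame. B is a spool. The spool is on the floor beside the door frame on its −y side. The gap between the spool and the door frame is 260 mm.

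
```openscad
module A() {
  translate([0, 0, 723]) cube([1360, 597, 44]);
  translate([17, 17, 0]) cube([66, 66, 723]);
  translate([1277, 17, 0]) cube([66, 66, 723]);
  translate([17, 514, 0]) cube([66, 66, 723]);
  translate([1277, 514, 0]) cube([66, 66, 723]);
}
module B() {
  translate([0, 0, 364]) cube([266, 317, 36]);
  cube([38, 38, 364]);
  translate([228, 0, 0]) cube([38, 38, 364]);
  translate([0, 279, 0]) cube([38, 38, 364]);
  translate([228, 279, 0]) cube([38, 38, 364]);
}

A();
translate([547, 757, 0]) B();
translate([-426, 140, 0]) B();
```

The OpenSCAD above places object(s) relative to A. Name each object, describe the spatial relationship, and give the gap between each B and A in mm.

A is a table. B is a stool. Two stools sit around the table at the +y, −x sides. The gap between each stool and the table is 160 mm.

Each stool's nearest face is 160 mm from the table's bounding box.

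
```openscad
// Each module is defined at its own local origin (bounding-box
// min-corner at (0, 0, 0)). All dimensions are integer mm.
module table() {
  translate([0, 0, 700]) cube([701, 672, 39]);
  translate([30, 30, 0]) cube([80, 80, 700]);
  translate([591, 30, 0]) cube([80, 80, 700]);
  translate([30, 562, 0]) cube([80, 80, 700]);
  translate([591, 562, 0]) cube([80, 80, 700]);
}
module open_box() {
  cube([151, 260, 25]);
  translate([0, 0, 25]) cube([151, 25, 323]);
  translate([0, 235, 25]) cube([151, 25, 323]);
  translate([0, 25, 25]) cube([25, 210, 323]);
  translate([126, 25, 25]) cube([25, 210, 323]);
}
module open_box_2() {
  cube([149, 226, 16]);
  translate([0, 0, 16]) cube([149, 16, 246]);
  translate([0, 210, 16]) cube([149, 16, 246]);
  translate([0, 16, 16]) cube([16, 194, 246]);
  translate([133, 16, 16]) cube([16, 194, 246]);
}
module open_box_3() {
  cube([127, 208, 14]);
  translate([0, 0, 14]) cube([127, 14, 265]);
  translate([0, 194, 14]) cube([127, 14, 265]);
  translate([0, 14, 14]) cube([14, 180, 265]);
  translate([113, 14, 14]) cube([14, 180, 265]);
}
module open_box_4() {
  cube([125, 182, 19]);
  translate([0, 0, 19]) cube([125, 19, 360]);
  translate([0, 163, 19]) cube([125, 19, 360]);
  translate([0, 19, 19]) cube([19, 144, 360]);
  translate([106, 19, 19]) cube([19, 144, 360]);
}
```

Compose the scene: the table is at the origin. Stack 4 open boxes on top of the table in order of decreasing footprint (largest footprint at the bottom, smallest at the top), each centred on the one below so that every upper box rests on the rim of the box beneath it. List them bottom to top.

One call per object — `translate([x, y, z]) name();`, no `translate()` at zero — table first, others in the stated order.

table();
translate([275, 206, 739]) open_box();
translate([276, 223, 1087]) open_box_2();
translate([287, 232, 1349]) open_box_3();
translate([288, 245, 1628]) open_box_4();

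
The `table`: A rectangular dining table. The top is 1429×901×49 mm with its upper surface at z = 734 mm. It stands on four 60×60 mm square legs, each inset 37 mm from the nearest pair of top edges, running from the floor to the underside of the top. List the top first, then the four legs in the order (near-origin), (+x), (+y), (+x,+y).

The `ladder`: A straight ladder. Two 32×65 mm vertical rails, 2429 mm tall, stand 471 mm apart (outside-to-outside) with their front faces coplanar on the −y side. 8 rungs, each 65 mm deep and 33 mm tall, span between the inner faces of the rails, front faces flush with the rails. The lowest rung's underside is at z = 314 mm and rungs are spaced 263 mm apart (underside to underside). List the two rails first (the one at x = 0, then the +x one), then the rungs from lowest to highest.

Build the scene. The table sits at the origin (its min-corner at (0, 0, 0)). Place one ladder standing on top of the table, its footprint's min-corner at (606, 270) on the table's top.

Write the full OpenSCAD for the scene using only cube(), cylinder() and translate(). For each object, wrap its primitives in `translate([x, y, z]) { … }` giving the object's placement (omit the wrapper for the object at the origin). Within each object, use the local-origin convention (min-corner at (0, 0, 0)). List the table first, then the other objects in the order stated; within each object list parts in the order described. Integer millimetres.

translate([0, 0, 685]) cube([1429, 901, 49]);
translate([37, 37, 0]) cube([60, 60, 685]);
translate([1332, 37, 0]) cube([60, 60, 685]);
translate([37, 804, 0]) cube([60, 60, 685]);
translate([1332, 804, 0]) cube([60, 60, 685]);
translate([606, 270, 734]) {
  cube([32, 65, 2429]);
  translate([439, 0, 0]) cube([32, 65, 2429]);
  translate([32, 0, 314]) cube([407, 65, 33]);
  translate([32, 0, 577]) cube([407, 65, 33]);
  translate([32, 0, 840]) cube([407, 65, 33]);
  translate([32, 0, 1103]) cube([407, 65, 33]);
  translate([32, 0, 1366]) cube([407, 65, 33]);
  translate([32, 0, 1629]) cube([407, 65, 33]);
  translate([32, 0, 1892]) cube([407, 65, 33]);
  translate([32, 0, 2155]) cube([407, 65, 33]);
}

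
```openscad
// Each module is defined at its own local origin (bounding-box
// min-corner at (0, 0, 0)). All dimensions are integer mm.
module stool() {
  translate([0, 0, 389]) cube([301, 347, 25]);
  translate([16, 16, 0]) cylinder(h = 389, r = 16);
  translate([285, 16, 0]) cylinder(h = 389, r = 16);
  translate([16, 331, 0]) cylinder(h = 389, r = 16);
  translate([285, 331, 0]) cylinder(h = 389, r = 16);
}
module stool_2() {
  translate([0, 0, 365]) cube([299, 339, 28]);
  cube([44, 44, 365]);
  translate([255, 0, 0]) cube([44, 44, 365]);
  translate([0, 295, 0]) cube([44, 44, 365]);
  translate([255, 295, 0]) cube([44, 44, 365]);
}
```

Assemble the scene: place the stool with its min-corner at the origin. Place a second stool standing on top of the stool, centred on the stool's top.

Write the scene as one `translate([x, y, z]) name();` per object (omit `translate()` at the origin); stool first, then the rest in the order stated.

stool();
translate([1, 4, 414]) stool_2();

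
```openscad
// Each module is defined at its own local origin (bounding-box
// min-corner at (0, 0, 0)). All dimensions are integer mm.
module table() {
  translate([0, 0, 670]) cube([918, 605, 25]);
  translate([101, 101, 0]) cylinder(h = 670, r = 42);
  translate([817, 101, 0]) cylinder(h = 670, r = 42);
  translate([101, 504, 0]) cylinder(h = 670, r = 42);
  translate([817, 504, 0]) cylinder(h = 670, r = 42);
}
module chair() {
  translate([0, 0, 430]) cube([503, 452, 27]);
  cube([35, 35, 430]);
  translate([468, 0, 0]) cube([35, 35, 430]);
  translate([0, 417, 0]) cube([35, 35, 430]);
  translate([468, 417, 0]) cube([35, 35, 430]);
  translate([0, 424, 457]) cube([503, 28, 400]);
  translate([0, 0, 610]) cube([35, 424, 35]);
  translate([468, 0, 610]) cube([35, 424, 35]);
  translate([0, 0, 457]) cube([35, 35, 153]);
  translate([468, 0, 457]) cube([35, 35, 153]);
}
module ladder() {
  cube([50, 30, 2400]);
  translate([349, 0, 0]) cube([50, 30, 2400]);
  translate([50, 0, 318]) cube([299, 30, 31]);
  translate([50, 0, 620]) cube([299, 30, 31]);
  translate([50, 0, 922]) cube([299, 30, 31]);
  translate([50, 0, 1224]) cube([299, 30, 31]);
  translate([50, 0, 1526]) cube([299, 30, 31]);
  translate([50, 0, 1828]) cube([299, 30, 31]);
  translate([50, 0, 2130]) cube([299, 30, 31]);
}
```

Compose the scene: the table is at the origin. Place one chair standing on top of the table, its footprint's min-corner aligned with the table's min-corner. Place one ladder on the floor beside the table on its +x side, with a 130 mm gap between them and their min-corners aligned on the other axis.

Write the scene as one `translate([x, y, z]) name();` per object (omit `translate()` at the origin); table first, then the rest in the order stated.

table();
translate([0, 0, 695]) chair();
translate([1048, 0, 0]) ladder();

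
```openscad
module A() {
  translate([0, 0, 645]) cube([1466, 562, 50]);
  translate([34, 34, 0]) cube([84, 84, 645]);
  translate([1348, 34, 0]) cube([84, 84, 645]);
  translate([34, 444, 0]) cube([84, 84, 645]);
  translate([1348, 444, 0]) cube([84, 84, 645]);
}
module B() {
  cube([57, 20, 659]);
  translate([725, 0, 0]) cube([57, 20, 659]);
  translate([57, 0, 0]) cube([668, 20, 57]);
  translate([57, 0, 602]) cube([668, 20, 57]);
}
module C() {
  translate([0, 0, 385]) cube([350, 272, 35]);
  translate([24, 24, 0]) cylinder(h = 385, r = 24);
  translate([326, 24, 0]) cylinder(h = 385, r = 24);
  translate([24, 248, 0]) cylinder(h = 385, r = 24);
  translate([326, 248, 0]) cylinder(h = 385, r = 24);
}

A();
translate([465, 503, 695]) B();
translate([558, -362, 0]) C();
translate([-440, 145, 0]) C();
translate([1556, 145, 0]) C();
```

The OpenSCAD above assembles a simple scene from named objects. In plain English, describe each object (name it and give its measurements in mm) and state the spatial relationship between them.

A is a rectangular dining table. The top is 1466×562×50 mm with its upper surface at z = 695 mm. It stands on four 84×84 mm square legs, each inset 34 mm from the nearest pair of top edges, running from the floor to the underside of the top.

B is a rectangular picture frame lying in the x–z plane (depth along y). The opening is 668 mm wide (x) by 545 mm tall (z), surrounded by a border 57 mm wide on all four sides. The frame is 20 mm deep and is made of two full-height vertical stiles with two horizontal rails fitted between them.

C is a four-legged stool. The seat is 350×272 mm, 35 mm thick, top at z = 420 mm. It stands on four round legs, each 48 mm in diameter, from z = 0 to the seat underside, each leg's axis is inset half a diameter from the nearest pair of seat edges (so the leg's bounding box is flush with the corner).

The picture frame is on top of the table. Three stools sit around the table at the −y, −x, +x sides.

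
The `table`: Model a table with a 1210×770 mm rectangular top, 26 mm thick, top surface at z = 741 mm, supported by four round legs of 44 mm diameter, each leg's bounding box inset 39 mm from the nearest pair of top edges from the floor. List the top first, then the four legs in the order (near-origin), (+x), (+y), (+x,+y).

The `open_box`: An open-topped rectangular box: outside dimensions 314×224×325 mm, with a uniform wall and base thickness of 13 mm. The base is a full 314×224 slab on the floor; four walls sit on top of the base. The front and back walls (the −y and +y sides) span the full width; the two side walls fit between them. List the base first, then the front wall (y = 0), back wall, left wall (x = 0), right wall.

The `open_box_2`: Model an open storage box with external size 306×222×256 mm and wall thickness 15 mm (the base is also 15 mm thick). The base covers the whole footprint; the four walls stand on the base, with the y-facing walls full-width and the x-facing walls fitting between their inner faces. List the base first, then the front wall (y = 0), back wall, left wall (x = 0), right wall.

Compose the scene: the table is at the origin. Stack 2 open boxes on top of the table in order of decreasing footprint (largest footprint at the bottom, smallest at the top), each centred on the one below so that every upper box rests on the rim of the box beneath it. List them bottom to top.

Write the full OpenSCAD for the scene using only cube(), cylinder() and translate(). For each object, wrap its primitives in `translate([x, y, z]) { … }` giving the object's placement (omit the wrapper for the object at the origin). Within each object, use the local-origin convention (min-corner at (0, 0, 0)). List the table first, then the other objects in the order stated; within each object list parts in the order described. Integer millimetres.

translate([0, 0, 715]) cube([1210, 770, 26]);
translate([61, 61, 0]) cylinder(h = 715, r = 22);
translate([1149, 61, 0]) cylinder(h = 715, r = 22);
translate([61, 709, 0]) cylinder(h = 715, r = 22);
translate([1149, 709, 0]) cylinder(h = 715, r = 22);
translate([448, 273, 741]) {
  cube([314, 224, 13]);
  translate([0, 0, 13]) cube([314, 13, 312]);
  translate([0, 211, 13]) cube([314, 13, 312]);
  translate([0, 13, 13]) cube([13, 198, 312]);
  translate([301, 13, 13]) cube([13, 198, 312]);
}
translate([452, 274, 1066]) {
  cube([306, 222, 15]);
  translate([0, 0, 15]) cube([306, 15, 241]);
  translate([0, 207, 15]) cube([306, 15, 241]);
  translate([0, 15, 15]) cube([15, 192, 241]);
  translate([291, 15, 15]) cube([15, 192, 241]);
}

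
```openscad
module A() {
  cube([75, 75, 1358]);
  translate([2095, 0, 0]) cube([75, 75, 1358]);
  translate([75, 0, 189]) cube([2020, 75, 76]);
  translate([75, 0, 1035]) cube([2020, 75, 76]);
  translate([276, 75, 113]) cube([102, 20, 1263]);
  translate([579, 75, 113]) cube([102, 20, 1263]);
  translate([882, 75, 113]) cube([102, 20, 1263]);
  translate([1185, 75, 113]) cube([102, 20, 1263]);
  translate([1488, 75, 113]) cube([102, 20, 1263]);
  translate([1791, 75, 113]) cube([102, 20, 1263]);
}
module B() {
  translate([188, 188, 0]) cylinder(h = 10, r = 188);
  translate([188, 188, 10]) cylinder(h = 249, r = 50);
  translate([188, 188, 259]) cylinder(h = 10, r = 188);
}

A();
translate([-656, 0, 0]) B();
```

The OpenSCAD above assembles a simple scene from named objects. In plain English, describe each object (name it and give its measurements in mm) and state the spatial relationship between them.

A is a fence section. Two 75×75 mm posts, 1358 mm tall, stand on the floor with a clear span of 2020 mm between their inner faces. Two horizontal rails of 75×76 mm section span the gap between the posts with their undersides at z = 189 mm and z = 1035 mm, flush with the posts' −y face. 6 pickets, each 102 mm wide, 20 mm thick and 1263 mm tall, are fixed to the +y face of the rails with their bottoms at z = 113 mm, evenly spaced across the span with equal gaps (rounded down to the nearest mm) at the −x end and between each pair — any rounding remainder accumulates at the +x end.

B is a spool: two coaxial disc flanges of radius 188 mm and thickness 10 mm, joined by a core cylinder of radius 50 mm and height 249 mm. The lower flange rests on z = 0 and the three cylinders share a vertical axis.

The spool is on the floor beside the fence section on its −x side.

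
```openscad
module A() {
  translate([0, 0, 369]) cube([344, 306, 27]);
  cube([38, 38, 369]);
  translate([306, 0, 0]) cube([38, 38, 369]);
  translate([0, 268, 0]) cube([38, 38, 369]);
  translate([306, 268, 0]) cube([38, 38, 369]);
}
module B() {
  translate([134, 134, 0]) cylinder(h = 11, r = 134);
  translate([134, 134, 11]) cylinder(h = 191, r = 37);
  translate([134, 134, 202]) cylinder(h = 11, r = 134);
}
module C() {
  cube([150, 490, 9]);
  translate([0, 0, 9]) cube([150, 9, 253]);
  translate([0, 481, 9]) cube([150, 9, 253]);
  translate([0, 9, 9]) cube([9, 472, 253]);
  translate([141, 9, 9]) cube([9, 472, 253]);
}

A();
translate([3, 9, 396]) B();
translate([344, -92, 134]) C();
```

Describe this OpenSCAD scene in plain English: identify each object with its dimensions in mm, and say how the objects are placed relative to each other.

A is a four-legged stool. The seat is 344×306 mm, 27 mm thick, top at z = 396 mm. It stands on four square legs, each 38×38 mm in cross-section, from z = 0 to the seat underside, each flush with a corner of the seat.

B is a spool: two coaxial disc flanges of radius 134 mm and thickness 11 mm, joined by a core cylinder of radius 37 mm and height 191 mm. The lower flange rests on z = 0 and the three cylinders share a vertical axis.

C is an open-topped rectangular box: outside dimensions 150×490×262 mm, with a uniform wall and base thickness of 9 mm. The base is a full 150×490 slab on the floor; four walls sit on top of the base. The front and back walls (the −y and +y sides) span the full width; the two side walls fit between them.

The spool is on top of the stool. The open box is beside the stool with their tops flush at z = 396.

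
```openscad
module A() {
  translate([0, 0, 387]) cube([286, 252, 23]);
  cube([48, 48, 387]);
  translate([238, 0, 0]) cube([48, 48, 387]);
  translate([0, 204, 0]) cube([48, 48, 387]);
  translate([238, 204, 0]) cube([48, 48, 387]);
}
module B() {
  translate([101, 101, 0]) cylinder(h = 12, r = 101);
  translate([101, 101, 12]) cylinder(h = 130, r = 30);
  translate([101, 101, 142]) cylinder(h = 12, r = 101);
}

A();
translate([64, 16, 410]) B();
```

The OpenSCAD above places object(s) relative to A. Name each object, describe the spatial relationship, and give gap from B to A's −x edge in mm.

The spool's min-x is at 64; the stool's min-x is 0; gap = 64 mm.

A is a stool. B is a spool. The spool is on top of the stool. The gap from the spool to the stool's −x edge is 64 mm.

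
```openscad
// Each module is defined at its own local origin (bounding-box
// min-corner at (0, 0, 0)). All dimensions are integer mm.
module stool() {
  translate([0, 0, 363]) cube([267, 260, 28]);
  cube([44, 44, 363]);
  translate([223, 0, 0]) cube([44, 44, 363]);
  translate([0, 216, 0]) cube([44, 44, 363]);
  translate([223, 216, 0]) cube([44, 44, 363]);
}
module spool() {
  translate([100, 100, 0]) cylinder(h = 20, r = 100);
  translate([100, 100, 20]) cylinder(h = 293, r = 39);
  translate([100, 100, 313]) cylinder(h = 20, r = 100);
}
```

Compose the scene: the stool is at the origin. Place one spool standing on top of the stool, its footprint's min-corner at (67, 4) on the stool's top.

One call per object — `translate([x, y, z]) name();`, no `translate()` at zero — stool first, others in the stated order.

stool();
translate([67, 4, 391]) spool();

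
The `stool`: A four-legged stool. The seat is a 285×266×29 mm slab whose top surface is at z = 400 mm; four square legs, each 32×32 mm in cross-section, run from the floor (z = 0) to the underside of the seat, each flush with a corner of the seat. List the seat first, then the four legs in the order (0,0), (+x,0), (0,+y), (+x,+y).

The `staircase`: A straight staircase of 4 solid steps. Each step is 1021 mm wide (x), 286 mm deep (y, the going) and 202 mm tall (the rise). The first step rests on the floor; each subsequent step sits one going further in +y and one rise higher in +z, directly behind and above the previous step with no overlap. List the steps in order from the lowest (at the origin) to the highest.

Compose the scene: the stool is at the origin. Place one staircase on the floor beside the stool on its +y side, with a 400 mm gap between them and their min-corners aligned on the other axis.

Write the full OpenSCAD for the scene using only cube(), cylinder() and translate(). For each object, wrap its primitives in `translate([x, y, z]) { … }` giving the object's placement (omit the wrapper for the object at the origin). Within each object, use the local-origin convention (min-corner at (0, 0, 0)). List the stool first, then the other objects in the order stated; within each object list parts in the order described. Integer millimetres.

translate([0, 0, 371]) cube([285, 266, 29]);
cube([32, 32, 371]);
translate([253, 0, 0]) cube([32, 32, 371]);
translate([0, 234, 0]) cube([32, 32, 371]);
translate([253, 234, 0]) cube([32, 32, 371]);
translate([0, 666, 0]) {
  cube([1021, 286, 202]);
  translate([0, 286, 202]) cube([1021, 286, 202]);
  translate([0, 572, 404]) cube([1021, 286, 202]);
  translate([0, 858, 606]) cube([1021, 286, 202]);
}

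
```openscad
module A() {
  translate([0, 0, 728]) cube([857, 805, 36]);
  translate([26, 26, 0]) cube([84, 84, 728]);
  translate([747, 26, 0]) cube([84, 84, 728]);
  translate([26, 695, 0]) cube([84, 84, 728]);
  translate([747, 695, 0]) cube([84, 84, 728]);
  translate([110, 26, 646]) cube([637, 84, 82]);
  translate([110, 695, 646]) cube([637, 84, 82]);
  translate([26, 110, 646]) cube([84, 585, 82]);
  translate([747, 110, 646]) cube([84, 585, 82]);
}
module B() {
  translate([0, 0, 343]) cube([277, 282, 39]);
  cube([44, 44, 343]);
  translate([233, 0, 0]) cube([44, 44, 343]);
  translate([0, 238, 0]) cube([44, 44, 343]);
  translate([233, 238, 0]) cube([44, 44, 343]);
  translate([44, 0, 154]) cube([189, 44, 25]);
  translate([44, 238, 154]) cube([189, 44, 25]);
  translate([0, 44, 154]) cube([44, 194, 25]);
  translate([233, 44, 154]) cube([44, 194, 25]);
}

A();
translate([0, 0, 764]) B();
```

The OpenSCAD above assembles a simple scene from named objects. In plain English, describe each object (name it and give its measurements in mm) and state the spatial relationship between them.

A is a table: top 857 mm (x) × 805 mm (y), 36 mm thick, upper face at z = 764 mm, on four 84×84 mm square legs, each inset 26 mm from the nearest pair of top edges, running from z = 0 to the bottom of the top. Four apron rails, 84 mm thick and 82 mm tall, run between adjacent legs with their top edges flush with the underside of the top and their outer faces flush with the legs' outer faces.

B is a four-legged stool. The seat is 277×282 mm, 39 mm thick, top at z = 382 mm. It stands on four square legs, each 44×44 mm in cross-section, from z = 0 to the seat underside, each flush with a corner of the seat. Four stretchers, 44 mm wide and 25 mm tall, connect adjacent legs with their undersides at z = 154 mm, each running between the inner faces of the legs it joins and aligned with the legs' outer faces on the other axis.

The stool is on top of the table.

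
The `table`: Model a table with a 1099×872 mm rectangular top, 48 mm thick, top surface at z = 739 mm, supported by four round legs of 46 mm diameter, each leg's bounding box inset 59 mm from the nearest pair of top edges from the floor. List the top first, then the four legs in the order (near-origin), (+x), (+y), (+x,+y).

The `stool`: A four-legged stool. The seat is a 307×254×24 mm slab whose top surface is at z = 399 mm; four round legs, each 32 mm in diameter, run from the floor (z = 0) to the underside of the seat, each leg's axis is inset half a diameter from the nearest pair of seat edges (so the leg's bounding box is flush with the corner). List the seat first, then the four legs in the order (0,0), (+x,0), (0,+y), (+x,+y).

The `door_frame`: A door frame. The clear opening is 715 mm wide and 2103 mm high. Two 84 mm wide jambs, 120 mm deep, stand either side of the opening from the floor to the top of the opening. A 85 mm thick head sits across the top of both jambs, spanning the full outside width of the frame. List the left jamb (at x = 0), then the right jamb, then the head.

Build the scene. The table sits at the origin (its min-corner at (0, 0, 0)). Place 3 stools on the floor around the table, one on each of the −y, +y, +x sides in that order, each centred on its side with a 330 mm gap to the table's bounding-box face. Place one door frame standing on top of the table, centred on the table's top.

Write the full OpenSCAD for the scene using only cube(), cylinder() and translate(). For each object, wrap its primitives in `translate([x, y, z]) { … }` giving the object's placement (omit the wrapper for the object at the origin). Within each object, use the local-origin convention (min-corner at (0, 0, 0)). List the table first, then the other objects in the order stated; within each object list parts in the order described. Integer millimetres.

translate([0, 0, 691]) cube([1099, 872, 48]);
translate([82, 82, 0]) cylinder(h = 691, r = 23);
translate([1017, 82, 0]) cylinder(h = 691, r = 23);
translate([82, 790, 0]) cylinder(h = 691, r = 23);
translate([1017, 790, 0]) cylinder(h = 691, r = 23);
translate([396, -584, 0]) {
  translate([0, 0, 375]) cube([307, 254, 24]);
  translate([16, 16, 0]) cylinder(h = 375, r = 16);
  translate([291, 16, 0]) cylinder(h = 375, r = 16);
  translate([16, 238, 0]) cylinder(h = 375, r = 16);
  translate([291, 238, 0]) cylinder(h = 375, r = 16);
}
translate([396, 1202, 0]) {
  translate([0, 0, 375]) cube([307, 254, 24]);
  translate([16, 16, 0]) cylinder(h = 375, r = 16);
  translate([291, 16, 0]) cylinder(h = 375, r = 16);
  translate([16, 238, 0]) cylinder(h = 375, r = 16);
  translate([291, 238, 0]) cylinder(h = 375, r = 16);
}
translate([1429, 309, 0]) {
  translate([0, 0, 375]) cube([307, 254, 24]);
  translate([16, 16, 0]) cylinder(h = 375, r = 16);
  translate([291, 16, 0]) cylinder(h = 375, r = 16);
  translate([16, 238, 0]) cylinder(h = 375, r = 16);
  translate([291, 238, 0]) cylinder(h = 375, r = 16);
}
translate([108, 376, 739]) {
  cube([84, 120, 2103]);
  translate([799, 0, 0]) cube([84, 120, 2103]);
  translate([0, 0, 2103]) cube([883, 120, 85]);
}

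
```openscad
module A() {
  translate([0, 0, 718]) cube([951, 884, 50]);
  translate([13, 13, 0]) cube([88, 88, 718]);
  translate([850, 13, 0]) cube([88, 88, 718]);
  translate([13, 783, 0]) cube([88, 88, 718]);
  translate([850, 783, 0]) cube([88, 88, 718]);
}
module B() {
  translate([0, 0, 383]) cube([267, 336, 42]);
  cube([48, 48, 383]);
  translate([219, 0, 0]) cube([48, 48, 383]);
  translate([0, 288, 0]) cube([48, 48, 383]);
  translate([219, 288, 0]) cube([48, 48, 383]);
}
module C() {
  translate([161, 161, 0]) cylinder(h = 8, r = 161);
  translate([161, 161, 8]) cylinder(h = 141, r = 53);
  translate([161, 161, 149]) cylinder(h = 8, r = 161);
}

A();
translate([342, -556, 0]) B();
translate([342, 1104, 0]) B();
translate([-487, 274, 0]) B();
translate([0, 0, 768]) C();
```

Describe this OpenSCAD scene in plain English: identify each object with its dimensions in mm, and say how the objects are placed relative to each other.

A is a table with a 951×884 mm rectangular top, 50 mm thick, top surface at z = 768 mm, supported by four 88×88 mm square legs, each inset 13 mm from the nearest pair of top edges, running from the floor.

B is a four-legged stool. The seat is 267×336 mm, 42 mm thick, top at z = 425 mm. It stands on four square legs, each 48×48 mm in cross-section, from z = 0 to the seat underside, each flush with a corner of the seat.

C is a spool: two coaxial disc flanges of radius 161 mm and thickness 8 mm, joined by a core cylinder of radius 53 mm and height 141 mm. The lower flange rests on z = 0 and the three cylinders share a vertical axis.

Three stools sit around the table at the −y, +y, −x sides. The spool is on top of the table.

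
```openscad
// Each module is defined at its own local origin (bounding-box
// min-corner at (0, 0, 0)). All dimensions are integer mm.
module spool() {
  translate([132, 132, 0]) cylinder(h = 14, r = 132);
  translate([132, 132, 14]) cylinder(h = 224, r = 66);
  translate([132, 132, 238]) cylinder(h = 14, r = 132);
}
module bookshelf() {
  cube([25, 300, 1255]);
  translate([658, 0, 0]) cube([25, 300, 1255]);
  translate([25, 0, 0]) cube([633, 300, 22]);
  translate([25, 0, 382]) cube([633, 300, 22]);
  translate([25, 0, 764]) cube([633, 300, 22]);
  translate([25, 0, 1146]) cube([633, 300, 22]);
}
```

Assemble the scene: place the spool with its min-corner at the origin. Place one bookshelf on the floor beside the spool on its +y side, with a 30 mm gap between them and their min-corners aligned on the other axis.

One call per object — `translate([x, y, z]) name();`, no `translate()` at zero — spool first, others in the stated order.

spool();
translate([0, 294, 0]) bookshelf();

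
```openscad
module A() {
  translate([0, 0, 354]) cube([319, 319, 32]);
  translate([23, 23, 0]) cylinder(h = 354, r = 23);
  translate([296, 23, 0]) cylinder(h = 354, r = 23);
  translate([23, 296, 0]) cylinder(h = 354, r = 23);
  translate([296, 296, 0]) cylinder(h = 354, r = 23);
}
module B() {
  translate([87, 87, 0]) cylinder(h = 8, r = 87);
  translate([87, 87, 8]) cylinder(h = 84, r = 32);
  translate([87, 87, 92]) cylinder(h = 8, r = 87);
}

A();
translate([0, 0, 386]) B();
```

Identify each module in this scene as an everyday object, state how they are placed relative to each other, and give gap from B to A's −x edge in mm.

A is a stool. B is a spool. The spool is on top of the stool. The gap from the spool to the stool's −x edge is 0 mm.

The spool's min-x is at 0; the stool's min-x is 0; gap = 0 mm.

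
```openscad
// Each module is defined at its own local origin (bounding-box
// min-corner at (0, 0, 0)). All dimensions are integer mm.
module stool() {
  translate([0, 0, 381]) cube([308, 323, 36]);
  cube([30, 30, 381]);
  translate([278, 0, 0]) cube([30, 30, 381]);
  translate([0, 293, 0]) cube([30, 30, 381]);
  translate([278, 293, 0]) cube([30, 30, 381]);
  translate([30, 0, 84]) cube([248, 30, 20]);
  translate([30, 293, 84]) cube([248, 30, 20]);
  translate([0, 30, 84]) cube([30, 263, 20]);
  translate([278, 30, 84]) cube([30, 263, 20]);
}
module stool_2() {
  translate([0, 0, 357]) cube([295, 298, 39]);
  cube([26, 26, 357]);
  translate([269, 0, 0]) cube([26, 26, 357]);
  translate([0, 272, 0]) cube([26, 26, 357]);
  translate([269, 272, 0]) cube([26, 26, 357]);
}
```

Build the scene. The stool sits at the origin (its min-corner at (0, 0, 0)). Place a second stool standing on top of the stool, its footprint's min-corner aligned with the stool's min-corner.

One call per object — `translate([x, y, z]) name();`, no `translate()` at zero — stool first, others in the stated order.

stool();
translate([0, 0, 417]) stool_2();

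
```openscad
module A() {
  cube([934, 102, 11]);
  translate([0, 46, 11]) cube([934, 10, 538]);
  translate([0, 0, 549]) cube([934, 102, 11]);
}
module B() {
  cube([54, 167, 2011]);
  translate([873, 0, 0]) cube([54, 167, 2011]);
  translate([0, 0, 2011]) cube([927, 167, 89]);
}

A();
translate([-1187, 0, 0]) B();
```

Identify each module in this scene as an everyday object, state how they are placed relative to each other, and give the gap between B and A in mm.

A is an I-beam. B is a door frame. The door frame is on the floor beside the I-beam on its −x side. The gap between the door frame and the I-beam is 260 mm.

The door frame's nearest face is 260 mm from the I-beam's −x face.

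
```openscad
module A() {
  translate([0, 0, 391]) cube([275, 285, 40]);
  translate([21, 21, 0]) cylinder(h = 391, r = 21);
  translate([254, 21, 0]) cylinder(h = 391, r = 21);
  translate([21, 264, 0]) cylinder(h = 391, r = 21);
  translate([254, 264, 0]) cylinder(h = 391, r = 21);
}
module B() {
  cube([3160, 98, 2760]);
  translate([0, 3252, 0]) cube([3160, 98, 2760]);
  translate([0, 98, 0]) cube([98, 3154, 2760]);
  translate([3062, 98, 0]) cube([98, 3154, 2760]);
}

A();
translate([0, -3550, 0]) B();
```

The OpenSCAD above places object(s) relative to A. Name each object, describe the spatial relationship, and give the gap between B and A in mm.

The house frame's nearest face is 200 mm from the stool's −y face.

A is a stool. B is a house frame. The house frame is on the floor beside the stool on its −y side. The gap between the house frame and the stool is 200 mm.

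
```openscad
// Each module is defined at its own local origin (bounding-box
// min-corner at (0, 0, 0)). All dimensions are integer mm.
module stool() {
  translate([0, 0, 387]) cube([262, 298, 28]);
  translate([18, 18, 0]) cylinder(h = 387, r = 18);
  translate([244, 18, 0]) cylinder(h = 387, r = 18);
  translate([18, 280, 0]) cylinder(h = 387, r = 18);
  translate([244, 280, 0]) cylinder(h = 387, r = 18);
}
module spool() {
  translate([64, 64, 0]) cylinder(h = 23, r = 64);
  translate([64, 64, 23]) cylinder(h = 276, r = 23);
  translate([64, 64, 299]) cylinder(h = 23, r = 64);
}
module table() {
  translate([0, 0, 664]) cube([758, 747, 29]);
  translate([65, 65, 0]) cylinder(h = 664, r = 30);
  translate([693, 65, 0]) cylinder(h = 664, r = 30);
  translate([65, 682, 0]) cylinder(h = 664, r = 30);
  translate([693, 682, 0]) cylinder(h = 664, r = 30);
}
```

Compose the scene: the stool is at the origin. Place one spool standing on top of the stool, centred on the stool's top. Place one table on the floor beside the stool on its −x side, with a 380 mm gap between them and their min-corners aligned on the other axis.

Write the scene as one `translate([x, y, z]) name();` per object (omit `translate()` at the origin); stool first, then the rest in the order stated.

stool();
translate([67, 85, 415]) spool();
translate([-1138, 0, 0]) table();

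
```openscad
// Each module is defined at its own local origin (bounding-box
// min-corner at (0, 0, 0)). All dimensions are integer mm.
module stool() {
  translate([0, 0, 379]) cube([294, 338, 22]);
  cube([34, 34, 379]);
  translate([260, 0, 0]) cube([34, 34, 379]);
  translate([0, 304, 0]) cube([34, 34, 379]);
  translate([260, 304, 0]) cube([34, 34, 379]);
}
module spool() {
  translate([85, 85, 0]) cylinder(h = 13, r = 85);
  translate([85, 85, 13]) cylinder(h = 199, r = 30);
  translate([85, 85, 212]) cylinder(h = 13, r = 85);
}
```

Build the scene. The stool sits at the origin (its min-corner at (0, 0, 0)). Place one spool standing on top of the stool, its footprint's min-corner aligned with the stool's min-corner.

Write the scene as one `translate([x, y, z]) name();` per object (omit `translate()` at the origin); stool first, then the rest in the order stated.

stool();
translate([0, 0, 401]) spool();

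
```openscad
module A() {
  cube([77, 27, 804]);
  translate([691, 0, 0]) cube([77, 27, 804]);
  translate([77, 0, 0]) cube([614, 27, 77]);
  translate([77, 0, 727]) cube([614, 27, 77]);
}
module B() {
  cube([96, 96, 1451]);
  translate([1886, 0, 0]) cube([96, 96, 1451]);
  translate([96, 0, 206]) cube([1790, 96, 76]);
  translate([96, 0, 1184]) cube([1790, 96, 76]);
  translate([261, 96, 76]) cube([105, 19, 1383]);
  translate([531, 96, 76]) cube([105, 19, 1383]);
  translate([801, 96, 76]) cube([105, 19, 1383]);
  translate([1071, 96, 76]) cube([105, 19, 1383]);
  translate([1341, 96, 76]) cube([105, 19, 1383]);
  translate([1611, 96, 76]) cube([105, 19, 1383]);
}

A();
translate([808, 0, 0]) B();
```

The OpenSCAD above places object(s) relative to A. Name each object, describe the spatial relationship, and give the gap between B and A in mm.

A is a picture frame. B is a fence section. The fence section is on the floor beside the picture frame on its +x side. The gap between the fence section and the picture frame is 40 mm.

The fence section's nearest face is 40 mm from the picture frame's +x face.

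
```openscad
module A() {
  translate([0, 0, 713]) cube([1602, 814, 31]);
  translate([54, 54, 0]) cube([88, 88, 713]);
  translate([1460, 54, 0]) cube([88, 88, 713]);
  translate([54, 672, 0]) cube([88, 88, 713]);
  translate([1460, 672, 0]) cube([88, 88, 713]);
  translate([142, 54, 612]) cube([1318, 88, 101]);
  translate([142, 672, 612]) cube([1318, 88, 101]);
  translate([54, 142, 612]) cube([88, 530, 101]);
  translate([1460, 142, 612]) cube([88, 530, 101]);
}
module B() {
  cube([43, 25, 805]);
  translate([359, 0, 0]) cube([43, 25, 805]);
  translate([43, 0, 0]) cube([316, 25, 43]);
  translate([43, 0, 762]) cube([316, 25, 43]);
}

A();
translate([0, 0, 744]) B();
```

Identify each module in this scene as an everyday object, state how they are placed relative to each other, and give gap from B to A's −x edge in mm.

A is a table. B is a picture frame. The picture frame is on top of the table. The gap from the picture frame to the table's −x edge is 0 mm.

The picture frame's min-x is at 0; the table's min-x is 0; gap = 0 mm.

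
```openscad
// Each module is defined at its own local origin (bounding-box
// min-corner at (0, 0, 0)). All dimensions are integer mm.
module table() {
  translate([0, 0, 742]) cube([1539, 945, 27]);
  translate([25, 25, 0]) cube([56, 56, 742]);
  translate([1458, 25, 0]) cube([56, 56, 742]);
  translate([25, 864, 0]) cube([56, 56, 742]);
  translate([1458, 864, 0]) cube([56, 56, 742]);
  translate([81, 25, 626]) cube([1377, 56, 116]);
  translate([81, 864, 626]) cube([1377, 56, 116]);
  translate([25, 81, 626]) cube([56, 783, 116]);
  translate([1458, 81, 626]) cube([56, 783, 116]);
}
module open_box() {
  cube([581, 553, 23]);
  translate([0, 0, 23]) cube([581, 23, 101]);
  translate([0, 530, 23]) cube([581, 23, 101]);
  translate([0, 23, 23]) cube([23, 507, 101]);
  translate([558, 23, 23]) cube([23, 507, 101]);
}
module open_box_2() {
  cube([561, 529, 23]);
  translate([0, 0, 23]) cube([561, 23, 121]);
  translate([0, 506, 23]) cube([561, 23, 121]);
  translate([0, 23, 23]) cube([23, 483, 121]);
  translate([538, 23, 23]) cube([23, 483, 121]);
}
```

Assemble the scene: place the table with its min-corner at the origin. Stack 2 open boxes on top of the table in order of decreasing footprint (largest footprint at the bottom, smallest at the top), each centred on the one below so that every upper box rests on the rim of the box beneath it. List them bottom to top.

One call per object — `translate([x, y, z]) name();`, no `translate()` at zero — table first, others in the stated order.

table();
translate([479, 196, 769]) open_box();
translate([489, 208, 893]) open_box_2();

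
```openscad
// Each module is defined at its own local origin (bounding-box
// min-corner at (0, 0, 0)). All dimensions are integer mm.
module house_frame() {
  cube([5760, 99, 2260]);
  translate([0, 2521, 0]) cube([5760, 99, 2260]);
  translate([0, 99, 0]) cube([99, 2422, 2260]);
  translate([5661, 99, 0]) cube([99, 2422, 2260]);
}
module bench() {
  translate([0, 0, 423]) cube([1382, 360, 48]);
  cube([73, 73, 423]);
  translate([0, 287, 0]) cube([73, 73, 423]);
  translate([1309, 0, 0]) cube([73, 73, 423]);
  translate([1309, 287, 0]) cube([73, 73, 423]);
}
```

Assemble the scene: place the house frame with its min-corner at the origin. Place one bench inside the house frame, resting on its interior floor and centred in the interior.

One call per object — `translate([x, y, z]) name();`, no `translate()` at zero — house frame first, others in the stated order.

house_frame();
translate([2189, 1130, 0]) bench();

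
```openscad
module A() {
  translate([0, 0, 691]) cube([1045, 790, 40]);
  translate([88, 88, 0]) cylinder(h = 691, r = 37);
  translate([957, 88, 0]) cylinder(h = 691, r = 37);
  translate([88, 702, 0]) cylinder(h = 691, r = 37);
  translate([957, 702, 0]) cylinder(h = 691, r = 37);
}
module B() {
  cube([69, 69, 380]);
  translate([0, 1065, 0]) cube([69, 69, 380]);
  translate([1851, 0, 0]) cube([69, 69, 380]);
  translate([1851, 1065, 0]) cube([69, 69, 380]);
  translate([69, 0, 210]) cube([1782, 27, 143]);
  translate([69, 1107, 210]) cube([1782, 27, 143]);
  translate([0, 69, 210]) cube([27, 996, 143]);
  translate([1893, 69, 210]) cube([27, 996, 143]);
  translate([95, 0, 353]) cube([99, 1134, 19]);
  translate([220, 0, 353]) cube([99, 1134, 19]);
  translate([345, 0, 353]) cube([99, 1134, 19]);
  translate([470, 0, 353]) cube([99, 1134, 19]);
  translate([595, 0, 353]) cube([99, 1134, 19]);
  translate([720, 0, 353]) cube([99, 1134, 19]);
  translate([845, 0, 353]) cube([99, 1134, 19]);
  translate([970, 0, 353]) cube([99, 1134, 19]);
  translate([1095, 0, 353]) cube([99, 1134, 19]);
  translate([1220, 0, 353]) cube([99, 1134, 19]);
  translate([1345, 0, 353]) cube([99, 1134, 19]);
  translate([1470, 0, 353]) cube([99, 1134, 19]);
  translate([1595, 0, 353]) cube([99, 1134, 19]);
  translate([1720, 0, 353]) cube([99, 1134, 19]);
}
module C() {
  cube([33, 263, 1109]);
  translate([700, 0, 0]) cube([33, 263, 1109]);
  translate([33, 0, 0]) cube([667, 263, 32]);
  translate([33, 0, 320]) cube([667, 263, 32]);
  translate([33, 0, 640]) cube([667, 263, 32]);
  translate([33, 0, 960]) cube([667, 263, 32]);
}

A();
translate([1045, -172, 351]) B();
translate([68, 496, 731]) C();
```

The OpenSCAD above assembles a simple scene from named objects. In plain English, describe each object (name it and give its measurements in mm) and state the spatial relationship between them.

A is a table with a 1045×790 mm rectangular top, 40 mm thick, top surface at z = 731 mm, supported by four round legs of 74 mm diameter, each leg's bounding box inset 51 mm from the nearest pair of top edges, running from the floor.

B is a bed frame 1920 mm long (x) by 1134 mm wide (y). Four 69×69 mm corner posts, 380 mm tall, at the corners of the footprint. Four rails of 27 mm thickness and 143 mm height run between adjacent posts with their undersides at z = 210 mm, their outer faces flush with the outside of the frame (the two x-running rails run between the posts' inner faces; the two y-running rails run between the posts' inner faces). 14 slats, each 99 mm wide (x) and 19 mm thick, lie across the top of the two x-running rails, running the full 1134 mm width of the frame in y; the slats are evenly spaced along x between the inner faces of the end posts with equal gaps (rounded down to the nearest mm) at the −x end and between each pair — any rounding remainder accumulates at the +x end.

C is a bookshelf 733 mm wide overall, 263 mm deep and 1109 mm tall. The two sides are 33 mm thick vertical panels. 4 horizontal shelves of 32 mm thickness span between the inner faces of the sides; the lowest shelf sits on the floor and shelves are stacked with a clear vertical gap of 288 mm between each pair.

The bed frame is beside the table with their tops flush at z = 731. The bookshelf is on top of the table.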